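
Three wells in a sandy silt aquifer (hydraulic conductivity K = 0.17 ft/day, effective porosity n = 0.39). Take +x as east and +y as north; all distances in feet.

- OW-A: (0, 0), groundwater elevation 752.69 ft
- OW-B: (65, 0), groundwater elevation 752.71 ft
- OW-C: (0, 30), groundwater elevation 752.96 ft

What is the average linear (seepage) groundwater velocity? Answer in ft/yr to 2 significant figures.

1.4 ft/yr

∂h/∂x = (752.71 − 752.69) / (65 − 0) = +0.0003077
∂h/∂y = (752.96 − 752.69) / (30 − 0) = +0.009000
|∇h| = √(0.0003077² + 0.009000²) = 0.009005
Seepage velocity v = K·i/n = 0.17 × 0.009005 / 0.39 = 0.003925 ft/day = 1.434 ft/yr.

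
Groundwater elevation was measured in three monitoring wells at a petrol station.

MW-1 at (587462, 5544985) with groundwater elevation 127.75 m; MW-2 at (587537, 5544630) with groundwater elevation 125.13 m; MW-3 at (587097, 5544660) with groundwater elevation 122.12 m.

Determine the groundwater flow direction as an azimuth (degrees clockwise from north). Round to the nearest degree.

Differences from MW-1: to MW-2 (Δx, Δy, Δh) = (75, -355, -2.62); to MW-3 = (-365, -325, -5.63).
Determinant of the coordinate differences = 75·(-325) − (-365)·(-355) = -153950.
∂h/∂x = [(-2.62)·(-325) − (-5.63)·(-355)] / -153950 = +0.007451
∂h/∂y = [75·(-5.63) − (-365)·(-2.62)] / -153950 = +0.008955
Flow direction (−∇h) has components (-0.007451 E, -0.008955 N).
Azimuth = atan2(E, N) = atan2(-0.007451, -0.008955) = 219.8° ≈ 220°.

220°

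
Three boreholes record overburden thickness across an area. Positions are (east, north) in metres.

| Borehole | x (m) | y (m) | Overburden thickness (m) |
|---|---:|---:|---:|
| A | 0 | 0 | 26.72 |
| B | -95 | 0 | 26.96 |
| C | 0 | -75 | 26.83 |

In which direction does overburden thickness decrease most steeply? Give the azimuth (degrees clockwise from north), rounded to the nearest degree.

060°

∂d/∂x = (26.96 − 26.72) / (-95 − 0) = -0.002526
∂d/∂y = (26.83 − 26.72) / (-75 − 0) = -0.001467
Steepest decrease is along −∇f: components (+0.002526 E, +0.001467 N).
Azimuth = atan2(+0.002526, +0.001467) = 59.9° ≈ 060°.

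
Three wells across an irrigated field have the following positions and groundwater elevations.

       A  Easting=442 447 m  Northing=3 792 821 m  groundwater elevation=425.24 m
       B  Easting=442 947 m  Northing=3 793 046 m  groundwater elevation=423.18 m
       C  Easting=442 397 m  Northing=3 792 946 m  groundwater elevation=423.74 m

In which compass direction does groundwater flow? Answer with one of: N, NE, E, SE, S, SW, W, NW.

N

Taking A as reference: B−A = (500, 225, -2.06); C−A = (-50, 125, -1.50).
Solve a·Δx + b·Δy = Δh: det = 500·125 − (-50)·225 = 73750.
∂h/∂x = [(-2.06)·125 − (-1.50)·225] / 73750 = +0.001085
∂h/∂y = [500·(-1.50) − (-50)·(-2.06)] / 73750 = -0.01157
Flow = −∇h = (-0.001085 east, +0.01157 north), which points north.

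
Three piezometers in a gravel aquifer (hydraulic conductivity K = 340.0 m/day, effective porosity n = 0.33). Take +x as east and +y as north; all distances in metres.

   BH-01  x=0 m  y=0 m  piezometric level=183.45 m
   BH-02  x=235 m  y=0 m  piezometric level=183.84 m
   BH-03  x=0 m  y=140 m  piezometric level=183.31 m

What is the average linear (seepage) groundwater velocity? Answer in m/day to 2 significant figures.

2.0 m/day

∂h/∂x = (183.84 − 183.45) / (235 − 0) = +0.001660
∂h/∂y = (183.31 − 183.45) / (140 − 0) = -0.0010000
|∇h| = √(0.001660² + -0.0010000²) = 0.001938
Seepage velocity v = K·i/n = 340.0 × 0.001938 / 0.33 = 1.997 m/day.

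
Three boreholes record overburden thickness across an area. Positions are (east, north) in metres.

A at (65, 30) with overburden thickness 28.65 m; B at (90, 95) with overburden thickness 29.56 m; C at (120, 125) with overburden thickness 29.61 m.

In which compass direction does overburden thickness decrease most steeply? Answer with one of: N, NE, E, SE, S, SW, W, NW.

SE

With d = a·x + b·y + c and A as origin, the differences give:
  25·a + 65·b = +0.91
  55·a + 95·b = +0.96
Eliminate b (×95 and ×65, subtract): -1200·a = 24.050 → a = ∂d/∂x = -0.02004
Back-substitute: b = ∂d/∂y = +0.02171.
Steepest decrease is along −∇f = (+0.02004 E, -0.02171 N) → southeast.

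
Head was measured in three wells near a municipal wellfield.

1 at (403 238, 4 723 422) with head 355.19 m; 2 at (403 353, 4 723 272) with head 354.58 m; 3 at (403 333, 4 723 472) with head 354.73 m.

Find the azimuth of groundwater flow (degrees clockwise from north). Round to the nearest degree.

093°

Taking 1 as reference: 2−1 = (115, -150, -0.61); 3−1 = (95, 50, -0.46).
Determinant of the coordinate differences = 115·50 − 95·(-150) = 20000.
∂h/∂x = [(-0.61)·50 − (-0.46)·(-150)] / 20000 = -0.004975
∂h/∂y = [115·(-0.46) − 95·(-0.61)] / 20000 = +0.0002525
Flow direction (−∇h) has components (+0.004975 E, -0.0002525 N).
Azimuth = atan2(E, N) = atan2(+0.004975, -0.0002525) = 92.9° ≈ 093°.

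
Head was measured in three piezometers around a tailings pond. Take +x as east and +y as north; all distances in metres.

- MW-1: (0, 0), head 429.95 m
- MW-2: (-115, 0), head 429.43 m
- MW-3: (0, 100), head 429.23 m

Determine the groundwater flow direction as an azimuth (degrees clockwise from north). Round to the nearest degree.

328°

∂h/∂x = (429.43 − 429.95) / (-115 − 0) = +0.004522
∂h/∂y = (429.23 − 429.95) / (100 − 0) = -0.007200
Flow direction (−∇h) has components (-0.004522 E, +0.007200 N).
Azimuth = atan2(E, N) = atan2(-0.004522, +0.007200) = 327.9° ≈ 328°.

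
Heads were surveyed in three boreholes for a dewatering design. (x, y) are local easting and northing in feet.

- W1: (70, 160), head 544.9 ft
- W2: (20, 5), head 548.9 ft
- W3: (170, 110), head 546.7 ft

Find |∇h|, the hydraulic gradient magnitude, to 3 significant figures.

Differences from W1: to W2 (Δx, Δy, Δh) = (-50, -155, +4.0); to W3 = (100, -50, +1.8).
Determinant of the coordinate differences = (-50)·(-50) − 100·(-155) = 18000.
∂h/∂x = [(+4.0)·(-50) − (+1.8)·(-155)] / 18000 = +0.004389
∂h/∂y = [(-50)·(+1.8) − 100·(+4.0)] / 18000 = -0.02722
|∇h| = √(0.004389² + -0.02722²) = 0.02757

0.0276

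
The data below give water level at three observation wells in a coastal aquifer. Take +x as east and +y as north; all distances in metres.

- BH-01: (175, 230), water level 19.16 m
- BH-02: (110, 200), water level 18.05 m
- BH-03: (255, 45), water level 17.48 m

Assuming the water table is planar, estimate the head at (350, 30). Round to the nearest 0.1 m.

With h = a·x + b·y + c and BH-01 as origin, the differences give:
  (-65)·a + (-30)·b = -1.11
  80·a + (-185)·b = -1.68
Eliminate b (×(-185) and ×(-30), subtract): 14425·a = 154.950 → a = ∂h/∂x = +0.01074
Back-substitute: b = ∂h/∂y = +0.01373.
h(350, 30) = 19.16 + (+0.01074)·(175) + (+0.01373)·(-200) = 19.16 +1.880 -2.745 = 18.295 m.

18.3 m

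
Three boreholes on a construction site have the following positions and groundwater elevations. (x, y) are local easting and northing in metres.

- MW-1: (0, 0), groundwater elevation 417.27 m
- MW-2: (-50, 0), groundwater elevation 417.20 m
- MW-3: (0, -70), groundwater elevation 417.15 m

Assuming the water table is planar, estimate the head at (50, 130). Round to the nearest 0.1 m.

417.6 m

∂h/∂x = (417.20 − 417.27) / (-50 − 0) = +0.001400
∂h/∂y = (417.15 − 417.27) / (-70 − 0) = +0.001714
h(50, 130) = 417.27 + (+0.001400)·(50) + (+0.001714)·(130) = 417.27 +0.070 +0.223 = 417.563 m.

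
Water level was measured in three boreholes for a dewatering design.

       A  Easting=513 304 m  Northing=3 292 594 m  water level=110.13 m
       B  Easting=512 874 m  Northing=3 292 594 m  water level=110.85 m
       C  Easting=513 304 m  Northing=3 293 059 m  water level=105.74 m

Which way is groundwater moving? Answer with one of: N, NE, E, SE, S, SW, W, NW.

N

∂h/∂x = (110.85 − 110.13) / (512874 − 513304) = -0.001674
∂h/∂y = (105.74 − 110.13) / (3293059 − 3292594) = -0.009441
Flow = −∇h = (+0.001674 east, +0.009441 north), which points north.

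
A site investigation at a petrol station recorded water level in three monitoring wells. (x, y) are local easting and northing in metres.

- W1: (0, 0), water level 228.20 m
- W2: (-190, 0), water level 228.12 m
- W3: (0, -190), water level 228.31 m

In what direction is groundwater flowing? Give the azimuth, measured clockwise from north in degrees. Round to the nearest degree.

324°

∂h/∂x = (228.12 − 228.20) / (-190 − 0) = +0.0004211
∂h/∂y = (228.31 − 228.20) / (-190 − 0) = -0.0005789
Flow direction (−∇h) has components (-0.0004211 E, +0.0005789 N).
Azimuth = atan2(E, N) = atan2(-0.0004211, +0.0005789) = 324.0° ≈ 324°.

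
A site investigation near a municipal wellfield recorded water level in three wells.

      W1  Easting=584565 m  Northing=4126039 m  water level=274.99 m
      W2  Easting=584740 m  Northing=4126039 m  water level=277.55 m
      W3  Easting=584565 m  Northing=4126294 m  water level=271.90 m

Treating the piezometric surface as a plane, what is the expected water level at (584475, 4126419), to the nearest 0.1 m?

∂h/∂x = (277.55 − 274.99) / (584740 − 584565) = +0.01463
∂h/∂y = (271.90 − 274.99) / (4126294 − 4126039) = -0.01212
h(584475, 4126419) = 274.99 + (+0.01463)·(-90) + (-0.01212)·(380) = 274.99 -1.317 -4.605 = 269.069 m.

269.1 m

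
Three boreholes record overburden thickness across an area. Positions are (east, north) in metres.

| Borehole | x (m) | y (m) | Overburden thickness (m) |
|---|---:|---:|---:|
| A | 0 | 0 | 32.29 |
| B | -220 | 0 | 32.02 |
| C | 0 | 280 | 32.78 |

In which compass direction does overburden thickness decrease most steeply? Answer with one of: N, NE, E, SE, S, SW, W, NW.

∂d/∂x = (32.02 − 32.29) / (-220 − 0) = +0.001227
∂d/∂y = (32.78 − 32.29) / (280 − 0) = +0.001750
Steepest decrease is along −∇f = (-0.001227 E, -0.001750 N) → southwest.

SW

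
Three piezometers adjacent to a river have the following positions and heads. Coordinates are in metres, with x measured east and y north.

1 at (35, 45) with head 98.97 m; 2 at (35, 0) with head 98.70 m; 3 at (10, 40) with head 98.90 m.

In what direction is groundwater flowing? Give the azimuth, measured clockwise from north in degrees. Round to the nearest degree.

195°

With h = a·x + b·y + c and 1 as origin, the differences give:
  0·a + (-45)·b = -0.27
  (-25)·a + (-5)·b = -0.07
Eliminate b (×(-5) and ×(-45), subtract): -1125·a = -1.800 → a = ∂h/∂x = +0.001600
Back-substitute: b = ∂h/∂y = +0.006000.
Flow direction (−∇h) has components (-0.001600 E, -0.006000 N).
Azimuth = atan2(E, N) = atan2(-0.001600, -0.006000) = 194.9° ≈ 195°.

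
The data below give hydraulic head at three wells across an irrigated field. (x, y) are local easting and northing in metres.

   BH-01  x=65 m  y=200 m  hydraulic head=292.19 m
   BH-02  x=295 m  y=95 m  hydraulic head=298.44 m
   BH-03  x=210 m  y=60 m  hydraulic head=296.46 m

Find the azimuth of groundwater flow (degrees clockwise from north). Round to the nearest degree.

280°

With h = a·x + b·y + c and BH-01 as origin, the differences give:
  230·a + (-105)·b = +6.25
  145·a + (-140)·b = +4.27
Eliminate b (×(-140) and ×(-105), subtract): -16975·a = -426.650 → a = ∂h/∂x = +0.02513
Back-substitute: b = ∂h/∂y = -0.004468.
Flow direction (−∇h) has components (-0.02513 E, +0.004468 N).
Azimuth = atan2(E, N) = atan2(-0.02513, +0.004468) = 280.1° ≈ 280°.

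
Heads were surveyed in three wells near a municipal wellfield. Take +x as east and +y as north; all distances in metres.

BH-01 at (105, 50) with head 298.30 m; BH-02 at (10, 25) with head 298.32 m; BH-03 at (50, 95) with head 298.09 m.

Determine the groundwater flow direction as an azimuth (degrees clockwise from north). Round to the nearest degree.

Three-point gradient (reference BH-01): Δ to BH-02 = (-95, -25, +0.02), Δ to BH-03 = (-55, 45, -0.21).
∂h/∂x = +0.0007699, ∂h/∂y = -0.003726 (det = -5650).
Flow direction (−∇h) has components (-0.0007699 E, +0.003726 N).
Azimuth = atan2(E, N) = atan2(-0.0007699, +0.003726) = 348.3° ≈ 348°.

348°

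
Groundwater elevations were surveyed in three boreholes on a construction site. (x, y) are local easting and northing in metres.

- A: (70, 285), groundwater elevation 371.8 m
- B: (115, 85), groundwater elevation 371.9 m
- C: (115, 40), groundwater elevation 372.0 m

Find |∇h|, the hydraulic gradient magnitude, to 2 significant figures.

With h = a·x + b·y + c and A as origin, the differences give:
  45·a + (-200)·b = +0.1
  45·a + (-245)·b = +0.2
Eliminate b (×(-245) and ×(-200), subtract): -2025·a = 15.50 → a = ∂h/∂x = -0.007654
Back-substitute: b = ∂h/∂y = -0.002222.
|∇h| = √(-0.007654² + -0.002222²) = 0.00797

0.0080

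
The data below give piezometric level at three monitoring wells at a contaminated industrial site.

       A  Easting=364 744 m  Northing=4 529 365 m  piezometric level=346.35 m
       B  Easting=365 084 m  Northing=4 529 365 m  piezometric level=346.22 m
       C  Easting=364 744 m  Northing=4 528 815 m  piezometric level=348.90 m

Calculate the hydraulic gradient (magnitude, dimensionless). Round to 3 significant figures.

∂h/∂x = (346.22 − 346.35) / (365084 − 364744) = -0.0003824
∂h/∂y = (348.90 − 346.35) / (4528815 − 4529365) = -0.004636
|∇h| = √(-0.0003824² + -0.004636²) = 0.004652

0.00465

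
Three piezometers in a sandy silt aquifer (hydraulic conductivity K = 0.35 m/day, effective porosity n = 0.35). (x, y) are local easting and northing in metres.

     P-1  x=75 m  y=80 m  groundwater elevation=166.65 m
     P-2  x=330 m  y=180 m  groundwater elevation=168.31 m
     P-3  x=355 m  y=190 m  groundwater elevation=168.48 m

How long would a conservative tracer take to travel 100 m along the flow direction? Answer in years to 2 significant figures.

7.2 years

Taking P-1 as reference: P-2−P-1 = (255, 100, +1.66); P-3−P-1 = (280, 110, +1.83).
Determinant of the coordinate differences = 255·110 − 280·100 = 50.
∂h/∂x = [(+1.66)·110 − (+1.83)·100] / 50 = -0.008000
∂h/∂y = [255·(+1.83) − 280·(+1.66)] / 50 = +0.03700
|∇h| = √(-0.008000² + 0.03700²) = 0.03785
Seepage velocity v = K·i/n = 0.35 × 0.03785 / 0.35 = 0.03785 m/day.
t = 100 / 0.03785 = 2642 days = 7.23 years.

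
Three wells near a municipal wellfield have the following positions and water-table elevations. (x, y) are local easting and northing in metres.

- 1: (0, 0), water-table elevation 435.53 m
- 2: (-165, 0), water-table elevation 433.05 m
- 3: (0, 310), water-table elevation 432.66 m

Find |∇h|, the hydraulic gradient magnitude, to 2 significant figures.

∂h/∂x = (433.05 − 435.53) / (-165 − 0) = +0.01503
∂h/∂y = (432.66 − 435.53) / (310 − 0) = -0.009258
|∇h| = √(0.01503² + -0.009258²) = 0.01765

0.018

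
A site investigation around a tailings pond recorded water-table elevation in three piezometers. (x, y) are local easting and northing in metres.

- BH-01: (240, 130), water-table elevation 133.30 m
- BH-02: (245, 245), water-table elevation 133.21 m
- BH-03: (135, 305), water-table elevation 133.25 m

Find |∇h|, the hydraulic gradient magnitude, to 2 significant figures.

Differences from BH-01: to BH-02 (Δx, Δy, Δh) = (5, 115, -0.09); to BH-03 = (-105, 175, -0.05).
Solve a·Δx + b·Δy = Δh: det = 5·175 − (-105)·115 = 12950.
∂h/∂x = [(-0.09)·175 − (-0.05)·115] / 12950 = -0.0007722
∂h/∂y = [5·(-0.05) − (-105)·(-0.09)] / 12950 = -0.0007490
|∇h| = √(-0.0007722² + -0.0007490²) = 0.001076

0.0011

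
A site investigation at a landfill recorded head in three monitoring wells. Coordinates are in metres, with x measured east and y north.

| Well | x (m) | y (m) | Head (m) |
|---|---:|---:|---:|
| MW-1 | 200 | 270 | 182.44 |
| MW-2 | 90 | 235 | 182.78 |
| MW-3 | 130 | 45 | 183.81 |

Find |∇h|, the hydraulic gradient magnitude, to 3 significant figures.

Differences from MW-1: to MW-2 (Δx, Δy, Δh) = (-110, -35, +0.34); to MW-3 = (-70, -225, +1.37).
Solve a·Δx + b·Δy = Δh: det = (-110)·(-225) − (-70)·(-35) = 22300.
∂h/∂x = [(+0.34)·(-225) − (+1.37)·(-35)] / 22300 = -0.001280
∂h/∂y = [(-110)·(+1.37) − (-70)·(+0.34)] / 22300 = -0.005691
|∇h| = √(-0.001280² + -0.005691²) = 0.005833

0.00583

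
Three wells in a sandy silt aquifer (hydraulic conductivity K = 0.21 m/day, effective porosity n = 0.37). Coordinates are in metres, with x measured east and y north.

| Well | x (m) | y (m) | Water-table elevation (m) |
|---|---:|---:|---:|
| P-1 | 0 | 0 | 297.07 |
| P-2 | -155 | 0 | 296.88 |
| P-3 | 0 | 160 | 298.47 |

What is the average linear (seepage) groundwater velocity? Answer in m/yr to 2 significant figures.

1.8 m/yr

∂h/∂x = (296.88 − 297.07) / (-155 − 0) = +0.001226
∂h/∂y = (298.47 − 297.07) / (160 − 0) = +0.008750
|∇h| = √(0.001226² + 0.008750²) = 0.008835
Seepage velocity v = K·i/n = 0.21 × 0.008835 / 0.37 = 0.005014 m/day = 1.831 m/yr.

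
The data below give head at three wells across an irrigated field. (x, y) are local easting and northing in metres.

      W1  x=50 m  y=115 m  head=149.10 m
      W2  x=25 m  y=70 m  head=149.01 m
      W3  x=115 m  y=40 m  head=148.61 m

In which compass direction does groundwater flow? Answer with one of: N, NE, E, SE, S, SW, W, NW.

Differences from W1: to W2 (Δx, Δy, Δh) = (-25, -45, -0.09); to W3 = (65, -75, -0.49).
Determinant of the coordinate differences = (-25)·(-75) − 65·(-45) = 4800.
∂h/∂x = [(-0.09)·(-75) − (-0.49)·(-45)] / 4800 = -0.003187
∂h/∂y = [(-25)·(-0.49) − 65·(-0.09)] / 4800 = +0.003771
Flow = −∇h = (+0.003187 east, -0.003771 north), which points southeast.

SE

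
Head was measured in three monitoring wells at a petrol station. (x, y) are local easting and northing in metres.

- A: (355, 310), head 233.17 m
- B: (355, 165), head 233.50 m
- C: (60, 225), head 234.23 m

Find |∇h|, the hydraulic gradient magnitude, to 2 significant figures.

0.0037

With h = a·x + b·y + c and A as origin, the differences give:
  0·a + (-145)·b = +0.33
  (-295)·a + (-85)·b = +1.06
Eliminate b (×(-85) and ×(-145), subtract): -42775·a = 125.650 → a = ∂h/∂x = -0.002937
Back-substitute: b = ∂h/∂y = -0.002276.
|∇h| = √(-0.002937² + -0.002276²) = 0.003716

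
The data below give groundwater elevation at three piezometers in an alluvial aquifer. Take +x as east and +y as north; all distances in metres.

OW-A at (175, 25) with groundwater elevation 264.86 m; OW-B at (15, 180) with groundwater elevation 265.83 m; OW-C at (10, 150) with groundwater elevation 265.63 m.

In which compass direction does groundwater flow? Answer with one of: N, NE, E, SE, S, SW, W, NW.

S

Three-point gradient (reference OW-A): Δ to OW-B = (-160, 155, +0.97), Δ to OW-C = (-165, 125, +0.77).
∂h/∂x = +0.0003408, ∂h/∂y = +0.006610 (det = 5575).
Flow = −∇h = (-0.0003408 east, -0.006610 north), which points south.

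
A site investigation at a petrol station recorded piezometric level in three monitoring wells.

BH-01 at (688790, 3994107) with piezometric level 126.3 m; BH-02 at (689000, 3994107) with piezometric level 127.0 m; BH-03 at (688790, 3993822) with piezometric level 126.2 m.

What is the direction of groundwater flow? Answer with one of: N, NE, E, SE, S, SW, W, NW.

W

∂h/∂x = (127.0 − 126.3) / (689000 − 688790) = +0.003333
∂h/∂y = (126.2 − 126.3) / (3993822 − 3994107) = +0.0003509
Flow = −∇h = (-0.003333 east, -0.0003509 north), which points west.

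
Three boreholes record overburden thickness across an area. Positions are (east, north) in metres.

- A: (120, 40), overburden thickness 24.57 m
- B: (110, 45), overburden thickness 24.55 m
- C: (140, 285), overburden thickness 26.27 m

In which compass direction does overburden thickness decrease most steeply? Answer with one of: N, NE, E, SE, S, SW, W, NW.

With d = a·x + b·y + c and A as origin, the differences give:
  (-10)·a + 5·b = -0.02
  20·a + 245·b = +1.70
Eliminate b (×245 and ×5, subtract): -2550·a = -13.400 → a = ∂d/∂x = +0.005255
Back-substitute: b = ∂d/∂y = +0.006510.
Steepest decrease is along −∇f = (-0.005255 E, -0.006510 N) → southwest.

SW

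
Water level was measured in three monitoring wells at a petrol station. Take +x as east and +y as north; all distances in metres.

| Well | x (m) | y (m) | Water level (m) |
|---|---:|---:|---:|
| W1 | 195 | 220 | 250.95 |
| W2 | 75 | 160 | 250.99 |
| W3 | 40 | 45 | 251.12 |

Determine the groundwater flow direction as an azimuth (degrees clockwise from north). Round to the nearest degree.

Differences from W1: to W2 (Δx, Δy, Δh) = (-120, -60, +0.04); to W3 = (-155, -175, +0.17).
Determinant of the coordinate differences = (-120)·(-175) − (-155)·(-60) = 11700.
∂h/∂x = [(+0.04)·(-175) − (+0.17)·(-60)] / 11700 = +0.0002735
∂h/∂y = [(-120)·(+0.17) − (-155)·(+0.04)] / 11700 = -0.001214
Flow direction (−∇h) has components (-0.0002735 E, +0.001214 N).
Azimuth = atan2(E, N) = atan2(-0.0002735, +0.001214) = 347.3° ≈ 347°.

347°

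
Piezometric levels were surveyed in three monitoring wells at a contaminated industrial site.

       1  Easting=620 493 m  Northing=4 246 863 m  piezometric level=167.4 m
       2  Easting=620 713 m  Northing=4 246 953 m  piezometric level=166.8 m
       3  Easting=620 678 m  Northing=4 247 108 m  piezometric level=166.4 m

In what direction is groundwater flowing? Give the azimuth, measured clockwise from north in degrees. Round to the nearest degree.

With h = a·x + b·y + c and 1 as origin, the differences give:
  220·a + 90·b = -0.6
  185·a + 245·b = -1.0
Eliminate b (×245 and ×90, subtract): 37250·a = -57.00 → a = ∂h/∂x = -0.001530
Back-substitute: b = ∂h/∂y = -0.002926.
Flow direction (−∇h) has components (+0.001530 E, +0.002926 N).
Azimuth = atan2(E, N) = atan2(+0.001530, +0.002926) = 27.6° ≈ 028°.

028°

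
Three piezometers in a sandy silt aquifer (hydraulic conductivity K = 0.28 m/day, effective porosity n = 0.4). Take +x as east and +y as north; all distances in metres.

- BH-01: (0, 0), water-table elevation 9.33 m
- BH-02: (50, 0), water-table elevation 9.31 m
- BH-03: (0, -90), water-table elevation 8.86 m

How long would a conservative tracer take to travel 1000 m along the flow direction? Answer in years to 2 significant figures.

750 years

∂h/∂x = (9.31 − 9.33) / (50 − 0) = -0.0004000
∂h/∂y = (8.86 − 9.33) / (-90 − 0) = +0.005222
|∇h| = √(-0.0004000² + 0.005222²) = 0.005237
Seepage velocity v = K·i/n = 0.28 × 0.005237 / 0.4 = 0.003666 m/day.
t = 1000 / 0.003666 = 2.728e+05 days = 747 years.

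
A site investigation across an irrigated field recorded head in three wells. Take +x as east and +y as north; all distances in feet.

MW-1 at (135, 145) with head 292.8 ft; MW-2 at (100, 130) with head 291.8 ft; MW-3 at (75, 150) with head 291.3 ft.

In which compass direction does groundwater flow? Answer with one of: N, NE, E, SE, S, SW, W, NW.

W

With h = a·x + b·y + c and MW-1 as origin, the differences give:
  (-35)·a + (-15)·b = -1.0
  (-60)·a + 5·b = -1.5
Eliminate b (×5 and ×(-15), subtract): -1075·a = -27.50 → a = ∂h/∂x = +0.02558
Back-substitute: b = ∂h/∂y = +0.006977.
Flow = −∇h = (-0.02558 east, -0.006977 north), which points west.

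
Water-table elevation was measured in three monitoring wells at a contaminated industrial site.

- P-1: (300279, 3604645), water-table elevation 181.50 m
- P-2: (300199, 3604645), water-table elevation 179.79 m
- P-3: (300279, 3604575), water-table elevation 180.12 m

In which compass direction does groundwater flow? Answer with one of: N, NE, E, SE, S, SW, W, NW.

∂h/∂x = (179.79 − 181.50) / (300199 − 300279) = +0.02138
∂h/∂y = (180.12 − 181.50) / (3604575 − 3604645) = +0.01971
Flow = −∇h = (-0.02138 east, -0.01971 north), which points southwest.

SW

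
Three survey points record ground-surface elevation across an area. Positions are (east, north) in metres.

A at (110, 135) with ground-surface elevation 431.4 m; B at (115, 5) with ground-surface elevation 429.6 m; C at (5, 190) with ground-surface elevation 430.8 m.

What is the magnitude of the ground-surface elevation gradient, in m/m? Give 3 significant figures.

Differences from A: to B (Δx, Δy, Δh) = (5, -130, -1.8); to C = (-105, 55, -0.6).
Solve a·Δx + b·Δy = Δz: det = 5·55 − (-105)·(-130) = -13375.
∂z/∂x = [(-1.8)·55 − (-0.6)·(-130)] / -13375 = +0.01323
∂z/∂y = [5·(-0.6) − (-105)·(-1.8)] / -13375 = +0.01436
|∇f| = √(0.01323² + 0.01436²) = 0.01953 m/m

0.0195 m/m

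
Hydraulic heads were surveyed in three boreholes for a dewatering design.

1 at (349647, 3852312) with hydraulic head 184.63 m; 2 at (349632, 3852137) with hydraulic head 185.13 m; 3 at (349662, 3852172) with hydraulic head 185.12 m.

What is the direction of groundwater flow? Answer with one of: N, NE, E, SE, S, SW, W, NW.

With h = a·x + b·y + c and 1 as origin, the differences give:
  (-15)·a + (-175)·b = +0.50
  15·a + (-140)·b = +0.49
Eliminate b (×(-140) and ×(-175), subtract): 4725·a = 15.750 → a = ∂h/∂x = +0.003333
Back-substitute: b = ∂h/∂y = -0.003143.
Flow = −∇h = (-0.003333 east, +0.003143 north), which points northwest.

NW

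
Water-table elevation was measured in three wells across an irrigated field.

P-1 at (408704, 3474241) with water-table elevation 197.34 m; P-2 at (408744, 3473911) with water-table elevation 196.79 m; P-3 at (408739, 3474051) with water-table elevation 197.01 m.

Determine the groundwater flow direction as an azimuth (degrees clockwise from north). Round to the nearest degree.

144°

Differences from P-1: to P-2 (Δx, Δy, Δh) = (40, -330, -0.55); to P-3 = (35, -190, -0.33).
Solve a·Δx + b·Δy = Δh: det = 40·(-190) − 35·(-330) = 3950.
∂h/∂x = [(-0.55)·(-190) − (-0.33)·(-330)] / 3950 = -0.001114
∂h/∂y = [40·(-0.33) − 35·(-0.55)] / 3950 = +0.001532
Flow direction (−∇h) has components (+0.001114 E, -0.001532 N).
Azimuth = atan2(E, N) = atan2(+0.001114, -0.001532) = 144.0° ≈ 144°.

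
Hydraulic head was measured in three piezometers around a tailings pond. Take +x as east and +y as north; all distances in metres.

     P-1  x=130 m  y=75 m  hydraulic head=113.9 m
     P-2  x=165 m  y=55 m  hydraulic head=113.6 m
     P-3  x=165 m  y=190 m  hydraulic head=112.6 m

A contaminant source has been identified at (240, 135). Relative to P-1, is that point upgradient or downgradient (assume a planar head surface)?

downgradient

Three-point gradient (reference P-1): Δ to P-2 = (35, -20, -0.3), Δ to P-3 = (35, 115, -1.3).
∂h/∂x = -0.01280, ∂h/∂y = -0.007407 (det = 4725).
Head at (240, 135) = 113.9 + (-0.01280)·(110) + (-0.007407)·(60) = 112.05 m.
That is lower than the 113.9 m at P-1, so the point is downgradient.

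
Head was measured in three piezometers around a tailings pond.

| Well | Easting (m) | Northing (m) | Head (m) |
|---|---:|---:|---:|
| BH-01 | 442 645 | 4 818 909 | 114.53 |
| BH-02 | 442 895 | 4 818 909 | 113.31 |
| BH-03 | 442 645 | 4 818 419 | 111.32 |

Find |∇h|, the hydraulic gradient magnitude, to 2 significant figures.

0.0082

∂h/∂x = (113.31 − 114.53) / (442895 − 442645) = -0.004880
∂h/∂y = (111.32 − 114.53) / (4818419 − 4818909) = +0.006551
|∇h| = √(-0.004880² + 0.006551²) = 0.008169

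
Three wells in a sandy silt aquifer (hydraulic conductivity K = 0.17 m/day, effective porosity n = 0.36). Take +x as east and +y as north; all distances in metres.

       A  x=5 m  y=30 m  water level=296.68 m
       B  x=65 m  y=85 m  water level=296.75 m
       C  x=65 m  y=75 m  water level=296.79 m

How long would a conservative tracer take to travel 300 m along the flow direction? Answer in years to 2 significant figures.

Taking A as reference: B−A = (60, 55, +0.07); C−A = (60, 45, +0.11).
Solve a·Δx + b·Δy = Δh: det = 60·45 − 60·55 = -600.
∂h/∂x = [(+0.07)·45 − (+0.11)·55] / -600 = +0.004833
∂h/∂y = [60·(+0.11) − 60·(+0.07)] / -600 = -0.004000
|∇h| = √(0.004833² + -0.004000²) = 0.006274
Seepage velocity v = K·i/n = 0.17 × 0.006274 / 0.36 = 0.002963 m/day.
t = 300 / 0.002963 = 1.012e+05 days = 277 years.

280 years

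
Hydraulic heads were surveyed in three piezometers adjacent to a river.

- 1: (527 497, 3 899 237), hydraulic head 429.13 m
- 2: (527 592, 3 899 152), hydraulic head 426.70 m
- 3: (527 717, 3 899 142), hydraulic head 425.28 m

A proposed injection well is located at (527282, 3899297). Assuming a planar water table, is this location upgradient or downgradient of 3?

With h = a·x + b·y + c and 1 as origin, the differences give:
  95·a + (-85)·b = -2.43
  220·a + (-95)·b = -3.85
Eliminate b (×(-95) and ×(-85), subtract): 9675·a = -96.400 → a = ∂h/∂x = -0.009964
Back-substitute: b = ∂h/∂y = +0.01745.
Head at (527282, 3899297) = 429.13 + (-0.009964)·(-215) + (+0.01745)·(60) = 432.32 m.
That is higher than the 425.28 m at 3, so the point is upgradient.

upgradient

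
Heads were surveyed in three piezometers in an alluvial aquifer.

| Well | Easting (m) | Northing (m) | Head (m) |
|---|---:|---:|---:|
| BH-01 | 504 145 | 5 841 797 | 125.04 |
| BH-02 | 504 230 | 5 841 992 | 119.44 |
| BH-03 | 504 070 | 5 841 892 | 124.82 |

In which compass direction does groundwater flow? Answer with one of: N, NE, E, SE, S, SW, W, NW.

Taking BH-01 as reference: BH-02−BH-01 = (85, 195, -5.60); BH-03−BH-01 = (-75, 95, -0.22).
Determinant of the coordinate differences = 85·95 − (-75)·195 = 22700.
∂h/∂x = [(-5.60)·95 − (-0.22)·195] / 22700 = -0.02155
∂h/∂y = [85·(-0.22) − (-75)·(-5.60)] / 22700 = -0.01933
Flow = −∇h = (+0.02155 east, +0.01933 north), which points northeast.

NE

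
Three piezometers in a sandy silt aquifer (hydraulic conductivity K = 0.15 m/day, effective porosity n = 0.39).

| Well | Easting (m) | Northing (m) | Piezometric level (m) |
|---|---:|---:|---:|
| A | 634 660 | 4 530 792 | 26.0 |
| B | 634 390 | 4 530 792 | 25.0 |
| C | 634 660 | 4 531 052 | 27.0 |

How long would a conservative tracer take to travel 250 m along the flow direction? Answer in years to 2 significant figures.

∂h/∂x = (25.0 − 26.0) / (634390 − 634660) = +0.003704
∂h/∂y = (27.0 − 26.0) / (4531052 − 4530792) = +0.003846
|∇h| = √(0.003704² + 0.003846²) = 0.00534
Seepage velocity v = K·i/n = 0.15 × 0.00534 / 0.39 = 0.002054 m/day.
t = 250 / 0.002054 = 1.217e+05 days = 333 years.

330 years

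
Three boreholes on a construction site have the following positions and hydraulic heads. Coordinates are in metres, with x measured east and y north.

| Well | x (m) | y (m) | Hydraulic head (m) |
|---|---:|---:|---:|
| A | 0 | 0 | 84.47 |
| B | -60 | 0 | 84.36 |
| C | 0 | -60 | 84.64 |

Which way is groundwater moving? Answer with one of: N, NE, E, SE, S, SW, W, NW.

∂h/∂x = (84.36 − 84.47) / (-60 − 0) = +0.001833
∂h/∂y = (84.64 − 84.47) / (-60 − 0) = -0.002833
Flow = −∇h = (-0.001833 east, +0.002833 north), which points northwest.

NW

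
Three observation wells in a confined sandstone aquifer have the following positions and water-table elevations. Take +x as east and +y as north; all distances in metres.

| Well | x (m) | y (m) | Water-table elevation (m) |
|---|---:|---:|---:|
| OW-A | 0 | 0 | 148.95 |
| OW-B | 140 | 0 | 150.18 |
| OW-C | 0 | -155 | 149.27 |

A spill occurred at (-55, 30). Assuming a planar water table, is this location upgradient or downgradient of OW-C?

∂h/∂x = (150.18 − 148.95) / (140 − 0) = +0.008786
∂h/∂y = (149.27 − 148.95) / (-155 − 0) = -0.002065
Head at (-55, 30) = 148.95 + (+0.008786)·(-55) + (-0.002065)·(30) = 148.40 m.
That is lower than the 149.27 m at OW-C, so the point is downgradient.

downgradient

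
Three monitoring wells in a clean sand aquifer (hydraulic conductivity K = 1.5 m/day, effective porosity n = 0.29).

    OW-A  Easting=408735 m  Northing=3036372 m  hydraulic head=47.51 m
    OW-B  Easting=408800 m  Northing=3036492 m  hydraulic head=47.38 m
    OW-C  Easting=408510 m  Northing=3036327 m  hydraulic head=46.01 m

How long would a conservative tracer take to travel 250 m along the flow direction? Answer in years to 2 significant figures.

With h = a·x + b·y + c and OW-A as origin, the differences give:
  65·a + 120·b = -0.13
  (-225)·a + (-45)·b = -1.50
Eliminate b (×(-45) and ×120, subtract): 24075·a = 185.850 → a = ∂h/∂x = +0.007720
Back-substitute: b = ∂h/∂y = -0.005265.
|∇h| = √(0.007720² + -0.005265²) = 0.009344
Seepage velocity v = K·i/n = 1.5 × 0.009344 / 0.29 = 0.04833 m/day.
t = 250 / 0.04833 = 5173 days = 14.2 years.

14 years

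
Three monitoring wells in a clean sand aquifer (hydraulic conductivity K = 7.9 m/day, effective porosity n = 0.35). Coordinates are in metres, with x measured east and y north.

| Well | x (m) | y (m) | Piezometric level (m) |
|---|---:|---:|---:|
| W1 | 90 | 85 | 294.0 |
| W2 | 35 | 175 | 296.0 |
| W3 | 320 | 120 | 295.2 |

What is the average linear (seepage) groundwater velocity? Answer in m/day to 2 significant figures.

Differences from W1: to W2 (Δx, Δy, Δh) = (-55, 90, +2.0); to W3 = (230, 35, +1.2).
Determinant of the coordinate differences = (-55)·35 − 230·90 = -22625.
∂h/∂x = [(+2.0)·35 − (+1.2)·90] / -22625 = +0.001680
∂h/∂y = [(-55)·(+1.2) − 230·(+2.0)] / -22625 = +0.02325
|∇h| = √(0.001680² + 0.02325²) = 0.02331
Seepage velocity v = K·i/n = 7.9 × 0.02331 / 0.35 = 0.5261 m/day.

0.53 m/day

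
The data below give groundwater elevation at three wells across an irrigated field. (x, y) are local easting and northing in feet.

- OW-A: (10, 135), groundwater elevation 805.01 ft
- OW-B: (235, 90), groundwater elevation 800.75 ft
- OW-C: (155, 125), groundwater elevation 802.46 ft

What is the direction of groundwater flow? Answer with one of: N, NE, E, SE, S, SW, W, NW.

SE

With h = a·x + b·y + c and OW-A as origin, the differences give:
  225·a + (-45)·b = -4.26
  145·a + (-10)·b = -2.55
Eliminate b (×(-10) and ×(-45), subtract): 4275·a = -72.150 → a = ∂h/∂x = -0.01688
Back-substitute: b = ∂h/∂y = +0.01028.
Flow = −∇h = (+0.01688 east, -0.01028 north), which points southeast.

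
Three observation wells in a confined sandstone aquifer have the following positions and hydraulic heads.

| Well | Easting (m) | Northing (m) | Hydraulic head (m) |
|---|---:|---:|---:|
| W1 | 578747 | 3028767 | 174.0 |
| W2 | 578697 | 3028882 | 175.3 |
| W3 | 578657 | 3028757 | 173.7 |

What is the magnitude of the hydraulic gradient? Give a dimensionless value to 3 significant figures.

Taking W1 as reference: W2−W1 = (-50, 115, +1.3); W3−W1 = (-90, -10, -0.3).
Solve a·Δx + b·Δy = Δh: det = (-50)·(-10) − (-90)·115 = 10850.
∂h/∂x = [(+1.3)·(-10) − (-0.3)·115] / 10850 = +0.001982
∂h/∂y = [(-50)·(-0.3) − (-90)·(+1.3)] / 10850 = +0.01217
|∇h| = √(0.001982² + 0.01217²) = 0.01233

0.0123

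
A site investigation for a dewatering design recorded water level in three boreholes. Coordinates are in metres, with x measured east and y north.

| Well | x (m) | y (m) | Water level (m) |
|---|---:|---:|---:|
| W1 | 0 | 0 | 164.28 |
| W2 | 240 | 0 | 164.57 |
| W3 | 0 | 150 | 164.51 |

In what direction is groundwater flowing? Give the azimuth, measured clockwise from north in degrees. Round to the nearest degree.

218°

∂h/∂x = (164.57 − 164.28) / (240 − 0) = +0.001208
∂h/∂y = (164.51 − 164.28) / (150 − 0) = +0.001533
Flow direction (−∇h) has components (-0.001208 E, -0.001533 N).
Azimuth = atan2(E, N) = atan2(-0.001208, -0.001533) = 218.2° ≈ 218°.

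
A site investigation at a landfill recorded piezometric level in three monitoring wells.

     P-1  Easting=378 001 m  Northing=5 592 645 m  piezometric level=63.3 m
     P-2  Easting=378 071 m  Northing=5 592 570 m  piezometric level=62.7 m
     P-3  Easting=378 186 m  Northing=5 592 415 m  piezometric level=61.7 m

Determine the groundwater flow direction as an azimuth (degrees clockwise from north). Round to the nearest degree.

093°

Three-point gradient (reference P-1): Δ to P-2 = (70, -75, -0.6), Δ to P-3 = (185, -230, -1.6).
∂h/∂x = -0.008090, ∂h/∂y = +0.0004494 (det = -2225).
Flow direction (−∇h) has components (+0.008090 E, -0.0004494 N).
Azimuth = atan2(E, N) = atan2(+0.008090, -0.0004494) = 93.2° ≈ 093°.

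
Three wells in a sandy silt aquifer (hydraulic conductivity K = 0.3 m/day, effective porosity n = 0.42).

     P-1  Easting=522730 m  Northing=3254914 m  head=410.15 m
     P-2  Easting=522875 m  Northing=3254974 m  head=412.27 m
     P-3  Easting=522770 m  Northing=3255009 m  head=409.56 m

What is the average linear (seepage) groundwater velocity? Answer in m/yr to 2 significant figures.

6.7 m/yr

With h = a·x + b·y + c and P-1 as origin, the differences give:
  145·a + 60·b = +2.12
  40·a + 95·b = -0.59
Eliminate b (×95 and ×60, subtract): 11375·a = 236.800 → a = ∂h/∂x = +0.02082
Back-substitute: b = ∂h/∂y = -0.01498.
|∇h| = √(0.02082² + -0.01498²) = 0.02565
Seepage velocity v = K·i/n = 0.3 × 0.02565 / 0.42 = 0.01832 m/day = 6.691 m/yr.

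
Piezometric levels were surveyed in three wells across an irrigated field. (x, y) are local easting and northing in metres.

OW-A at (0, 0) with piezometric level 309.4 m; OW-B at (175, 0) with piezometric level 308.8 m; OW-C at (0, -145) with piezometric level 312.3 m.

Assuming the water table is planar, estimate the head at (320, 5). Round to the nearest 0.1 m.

308.2 m

∂h/∂x = (308.8 − 309.4) / (175 − 0) = -0.003429
∂h/∂y = (312.3 − 309.4) / (-145 − 0) = -0.02000
h(320, 5) = 309.4 + (-0.003429)·(320) + (-0.02000)·(5) = 309.4 -1.097 -0.100 = 308.203 m.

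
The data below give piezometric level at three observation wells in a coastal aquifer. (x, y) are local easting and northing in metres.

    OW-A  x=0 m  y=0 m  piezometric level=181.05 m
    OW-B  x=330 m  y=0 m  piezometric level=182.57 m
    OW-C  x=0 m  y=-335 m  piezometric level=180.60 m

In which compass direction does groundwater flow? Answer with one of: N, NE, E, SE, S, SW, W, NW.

∂h/∂x = (182.57 − 181.05) / (330 − 0) = +0.004606
∂h/∂y = (180.60 − 181.05) / (-335 − 0) = +0.001343
Flow = −∇h = (-0.004606 east, -0.001343 north), which points west.

W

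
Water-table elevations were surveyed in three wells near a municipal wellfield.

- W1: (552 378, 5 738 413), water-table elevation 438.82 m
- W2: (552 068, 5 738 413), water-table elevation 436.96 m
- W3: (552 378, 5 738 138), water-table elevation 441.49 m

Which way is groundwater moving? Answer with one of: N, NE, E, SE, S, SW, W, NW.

∂h/∂x = (436.96 − 438.82) / (552068 − 552378) = +0.006000
∂h/∂y = (441.49 − 438.82) / (5738138 − 5738413) = -0.009709
Flow = −∇h = (-0.006000 east, +0.009709 north), which points northwest.

NW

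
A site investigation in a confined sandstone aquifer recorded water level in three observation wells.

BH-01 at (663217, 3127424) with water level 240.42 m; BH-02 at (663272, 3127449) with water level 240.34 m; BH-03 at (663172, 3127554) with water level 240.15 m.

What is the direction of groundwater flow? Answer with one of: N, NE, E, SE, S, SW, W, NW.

Differences from BH-01: to BH-02 (Δx, Δy, Δh) = (55, 25, -0.08); to BH-03 = (-45, 130, -0.27).
Determinant of the coordinate differences = 55·130 − (-45)·25 = 8275.
∂h/∂x = [(-0.08)·130 − (-0.27)·25] / 8275 = -0.0004411
∂h/∂y = [55·(-0.27) − (-45)·(-0.08)] / 8275 = -0.002230
Flow = −∇h = (+0.0004411 east, +0.002230 north), which points north.

N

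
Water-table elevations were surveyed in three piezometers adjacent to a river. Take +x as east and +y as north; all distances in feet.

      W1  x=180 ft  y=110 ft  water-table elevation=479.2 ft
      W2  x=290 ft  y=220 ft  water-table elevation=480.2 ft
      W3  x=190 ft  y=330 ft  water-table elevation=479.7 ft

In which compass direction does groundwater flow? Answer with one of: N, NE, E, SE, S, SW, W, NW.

Three-point gradient (reference W1): Δ to W2 = (110, 110, +1.0), Δ to W3 = (10, 220, +0.5).
∂h/∂x = +0.007143, ∂h/∂y = +0.001948 (det = 23100).
Flow = −∇h = (-0.007143 east, -0.001948 north), which points west.

W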